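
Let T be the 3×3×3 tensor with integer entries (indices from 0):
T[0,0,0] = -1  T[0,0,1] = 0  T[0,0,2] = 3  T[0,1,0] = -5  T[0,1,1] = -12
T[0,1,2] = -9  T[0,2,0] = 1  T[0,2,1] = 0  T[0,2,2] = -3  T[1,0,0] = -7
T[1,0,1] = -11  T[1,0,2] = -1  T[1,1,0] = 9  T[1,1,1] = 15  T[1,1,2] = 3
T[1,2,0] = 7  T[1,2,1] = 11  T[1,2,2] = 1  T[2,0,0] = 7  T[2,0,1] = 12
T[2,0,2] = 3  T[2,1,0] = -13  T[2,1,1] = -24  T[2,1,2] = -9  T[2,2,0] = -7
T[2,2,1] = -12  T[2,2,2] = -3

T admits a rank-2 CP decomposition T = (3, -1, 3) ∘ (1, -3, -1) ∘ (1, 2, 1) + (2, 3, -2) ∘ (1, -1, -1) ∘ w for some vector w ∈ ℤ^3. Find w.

Subtract the known terms from T to get the rank-1 residual R = (2, 3, -2) ∘ (1, -1, -1) ∘ w, so R[i,j,k] = a[i]·b[j]·w[k]. Pick indices with nonzero a[0]·b[0] = (2)·(1) = 2. Only the fibre through (0,0,·) is needed: R[0,0,:] = T[0,0,:] − Σₗ aₗ[0]bₗ[0]cₗ = [-1, 0, 3] − (3)·(1)·(1, 2, 1) = [-4, -6, 0]. Then w[k] = R[0,0,k] / 2 for each k, giving w = [-4, -6, 0] / 2 = (-2, -3, 0).

w = (-2, -3, 0)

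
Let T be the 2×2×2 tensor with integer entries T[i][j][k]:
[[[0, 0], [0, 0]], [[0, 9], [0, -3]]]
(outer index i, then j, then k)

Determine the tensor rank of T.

Lower bound: T ≠ 0 (e.g. T[1,0,1] = 9), so rank(T) ≥ 1.
Upper bound: the mode-1 fibre T[:,0,1] = [0, 9] gives a = (0, 1) (primitive direction); the mode-2 fibre T[1,:,1] = [9, -3] gives b = (3, -1); then c[k] = T[1,0,k] / (a[1]·b[0]) = [0, 9] / 3 = (0, 3).
Expanding (0, 1) ⊗ (3, -1) ⊗ (0, 3) reproduces all 8 entries of T, so T = (0, 1) ⊗ (3, -1) ⊗ (0, 3) and rank(T) ≤ 1.
These bounds meet, so rank(T) = 1.

1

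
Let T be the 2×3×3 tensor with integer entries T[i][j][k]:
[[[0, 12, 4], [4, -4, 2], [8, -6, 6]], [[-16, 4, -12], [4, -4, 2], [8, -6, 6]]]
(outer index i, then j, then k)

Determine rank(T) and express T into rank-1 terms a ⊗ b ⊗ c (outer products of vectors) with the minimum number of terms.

Lower bound: the mode-2 unfolding of T (rows indexed by j, columns by (i,k) = (0,0), (0,1), (0,2), (1,0), (1,1), (1,2)) is [[0, 12, 4, -16, 4, -12], [4, -4, 2, 4, -4, 2], [8, -6, 6, 8, -6, 6]].
There the 3×3 minor on rows j ∈ {0, 1, 2}, columns (i,k) ∈ {(0,0), (0,1), (0,2)} is det [[0, 12, 4], [4, -4, 2], [8, -6, 6]] = -64 ≠ 0, so this unfolding has rank ≥ 3; CP rank is at least every unfolding rank, so rank(T) ≥ 3. (Unfolding ranks only ever bound the CP rank from below — rank(T) can be strictly larger than all of them — so the matching upper bound has to come from an explicit 3-term decomposition.)
Upper bound: T is a sum of 3 rank-1 terms, T = (1, -1) ⊗ (1, 0, 0) ⊗ (8, 4, 8) + (1, 1) ⊗ (0, 0, 1) ⊗ (0, 2, 2) + (1, 1) ⊗ (2, -1, -2) ⊗ (-4, 4, -2) (one valid choice — decompositions are not unique — normalised so each a, b is primitive with positive first nonzero entry; check it by expanding all entries), so rank(T) ≤ 3.
These bounds meet, so rank(T) = 3.

rank(T) = 3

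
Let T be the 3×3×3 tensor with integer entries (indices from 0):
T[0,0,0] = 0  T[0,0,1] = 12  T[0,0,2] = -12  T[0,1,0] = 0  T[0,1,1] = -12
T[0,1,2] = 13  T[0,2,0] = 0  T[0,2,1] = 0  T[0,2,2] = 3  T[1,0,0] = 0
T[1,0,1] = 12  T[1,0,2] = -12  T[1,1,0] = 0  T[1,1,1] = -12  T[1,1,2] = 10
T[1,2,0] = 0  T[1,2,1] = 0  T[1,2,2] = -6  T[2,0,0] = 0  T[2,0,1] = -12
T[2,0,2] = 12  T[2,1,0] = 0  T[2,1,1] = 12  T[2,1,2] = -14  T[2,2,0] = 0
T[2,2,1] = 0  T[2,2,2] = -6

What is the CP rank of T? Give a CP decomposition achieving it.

rank(T) = 2

Lower bound: the mode-3 unfolding of T (rows indexed by k, columns by (i,j) = (0,0), (0,1), (0,2), (1,0), (1,1), (1,2), (2,0), (2,1), (2,2)) is [[0, 0, 0, 0, 0, 0, 0, 0, 0], [12, -12, 0, 12, -12, 0, -12, 12, 0], [-12, 13, 3, -12, 10, -6, 12, -14, -6]].
There the 2×2 minor on rows k ∈ {1, 2}, columns (i,j) ∈ {(0,0), (0,1)} is det [[12, -12], [-12, 13]] = 12 ≠ 0, so this unfolding has rank ≥ 2; CP rank is at least every unfolding rank, so rank(T) ≥ 2. (This is only a lower bound: in general the CP rank may exceed every unfolding rank, so we still need to exhibit 2 rank-1 terms summing to T.)
Upper bound — finding two terms. Write S_k = T[:,:,k] for the frontal slices: S₀ = [[0, 0, 0], [0, 0, 0], [0, 0, 0]], S₁ = [[12, -12, 0], [12, -12, 0], [-12, 12, 0]], S₂ = [[-12, 13, 3], [-12, 10, -6], [12, -14, -6]].
If T = a₁ ⊗ b₁ ⊗ c₁ + a₂ ⊗ b₂ ⊗ c₂ then each S_k = c₁[k]·a₁b₁ᵀ + c₂[k]·a₂b₂ᵀ. S₁ and S₂ are linearly independent, so a₁b₁ᵀ and a₂b₂ᵀ must span the same plane of matrices: they are the rank-1 matrices of the form x·S₁ + y·S₂.
The 2×2 minor of x·S₁ + y·S₂ on rows {0,1}, columns {0,1} is −36·xy + 36·y² = (-36)·(x − y)(y), vanishing at (x:y) = (1:1) and (1:0).
M₁ = S₁ + S₂ = [[0, 1, 3], [0, -2, -6], [0, -2, -6]] = [1, -2, -2][0, 1, 3]ᵀ and M₂ = S₁ = [[12, -12, 0], [12, -12, 0], [-12, 12, 0]] = 12·[1, 1, -1][1, -1, 0]ᵀ, so take a₁ = [1, -2, -2], b₁ = [0, 1, 3], a₂ = [1, 1, -1], b₂ = [1, -1, 0].
Each slice is an integer combination of E₁ = a₁b₁ᵀ and E₂ = a₂b₂ᵀ: S₀ = 0, S₁ = 12·E₂, S₂ = E₁ − 12·E₂; reading off coefficients, c₁ = [0, 0, 1] and c₂ = [0, 12, -12].
Hence T = [1, -2, -2] ⊗ [0, 1, 3] ⊗ [0, 0, 1] + [1, 1, -1] ⊗ [1, -1, 0] ⊗ [0, 12, -12], so rank(T) ≤ 2.
These bounds meet, so rank(T) = 2.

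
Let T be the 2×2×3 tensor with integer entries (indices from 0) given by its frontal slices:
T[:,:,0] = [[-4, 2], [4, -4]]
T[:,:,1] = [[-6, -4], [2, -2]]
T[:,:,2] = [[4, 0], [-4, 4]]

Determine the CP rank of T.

3

Lower bound: in the mode-3 unfolding of T (rows indexed by k, columns by (i,j)) the 3×3 minor on rows k ∈ {0, 1, 2}, columns (i,j) ∈ {(0,0), (0,1), (1,0)} is det [[-4, 2, 4], [-6, -4, 2], [4, 0, -4]] = -32 ≠ 0, so that unfolding has rank ≥ 3 and hence rank(T) ≥ 3 (CP rank is at least every unfolding rank, though it can be larger).
Upper bound: T is a sum of 3 rank-1 terms, T = [1, -1] ⊗ [1, -1] ⊗ [-4, -2, 4] + [1, 0] ⊗ [0, 1] ⊗ [-2, -4, 4] + [1, 0] ⊗ [2, 1] ⊗ [0, -2, 0] (one valid choice — decompositions are not unique — normalised so each a, b is primitive with positive first nonzero entry; check it by expanding all entries), so rank(T) ≤ 3.
These bounds meet, so rank(T) = 3.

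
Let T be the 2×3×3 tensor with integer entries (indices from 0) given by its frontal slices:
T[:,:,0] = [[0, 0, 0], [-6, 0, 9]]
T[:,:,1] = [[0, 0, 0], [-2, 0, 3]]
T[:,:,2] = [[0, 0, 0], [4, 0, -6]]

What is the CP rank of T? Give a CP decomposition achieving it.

Lower bound: T ≠ 0 (e.g. T[1,0,0] = -6), so rank(T) ≥ 1.
Upper bound: if T = a ⊗ b ⊗ c then every fibre of T is a multiple of the corresponding factor, so read the factors off the fibres through the nonzero entry T[1,0,0] = -6.
The mode-1 fibre T[:,0,0] = [0, -6] gives a = [0, 1] (primitive direction); the mode-2 fibre T[1,:,0] = [-6, 0, 9] gives b = [2, 0, -3]; then c[k] = T[1,0,k] / (a[1]·b[0]) = [-6, -2, 4] / 2 = [-3, -1, 2].
Expanding [0, 1] ⊗ [2, 0, -3] ⊗ [-3, -1, 2] reproduces all 18 entries of T, so T = [0, 1] ⊗ [2, 0, -3] ⊗ [-3, -1, 2] and rank(T) ≤ 1.
These bounds meet, so rank(T) = 1.

rank(T) = 1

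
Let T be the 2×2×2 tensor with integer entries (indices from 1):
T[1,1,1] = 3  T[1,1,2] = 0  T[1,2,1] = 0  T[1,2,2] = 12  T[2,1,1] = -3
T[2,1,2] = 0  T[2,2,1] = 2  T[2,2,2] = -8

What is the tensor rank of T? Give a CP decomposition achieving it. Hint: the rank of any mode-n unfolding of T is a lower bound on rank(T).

Lower bound: the mode-1 unfolding of T (rows indexed by i, columns by (j,k) = (1,1), (1,2), (2,1), (2,2)) is [[3, 0, 0, 12], [-3, 0, 2, -8]].
There the 2×2 minor on rows i ∈ {1, 2}, columns (j,k) ∈ {(1,1), (2,1)} is det [[3, 0], [-3, 2]] = 6 ≠ 0, so this unfolding has rank ≥ 2; CP rank is at least every unfolding rank, so rank(T) ≥ 2. (Flattening ranks never certify an upper bound on CP rank; for that we must actually write T with 2 rank-1 terms.)
Upper bound — finding two terms. Write S_k = T[:,:,k] for the frontal slices: S₁ = [[3, 0], [-3, 2]], S₂ = [[0, 12], [0, -8]].
If T = a₁ ⊗ b₁ ⊗ c₁ + a₂ ⊗ b₂ ⊗ c₂ then each S_k = c₁[k]·a₁b₁ᵀ + c₂[k]·a₂b₂ᵀ. S₁ and S₂ are linearly independent, so a₁b₁ᵀ and a₂b₂ᵀ must span the same plane of matrices: they are the rank-1 matrices of the form x·S₁ + y·S₂.
det(x·S₁ + y·S₂) is 6·x² + 12·xy = 6·(x + 2·y)(x), vanishing at (x:y) = (2:-1) and (0:1).
M₁ = 2·S₁ − S₂ = [[6, -12], [-6, 12]] = 6·[1, -1][1, -2]ᵀ and M₂ = S₂ = [[0, 12], [0, -8]] = 4·[3, -2][0, 1]ᵀ, so take a₁ = [1, -1], b₁ = [1, -2], a₂ = [3, -2], b₂ = [0, 1].
Each slice is an integer combination of E₁ = a₁b₁ᵀ and E₂ = a₂b₂ᵀ: S₁ = 3·E₁ + 2·E₂, S₂ = 4·E₂; reading off coefficients, c₁ = [3, 0] and c₂ = [2, 4].
Hence T = [1, -1] ⊗ [1, -2] ⊗ [3, 0] + [3, -2] ⊗ [0, 1] ⊗ [2, 4], so rank(T) ≤ 2.
These bounds meet, so rank(T) = 2.

rank(T) = 2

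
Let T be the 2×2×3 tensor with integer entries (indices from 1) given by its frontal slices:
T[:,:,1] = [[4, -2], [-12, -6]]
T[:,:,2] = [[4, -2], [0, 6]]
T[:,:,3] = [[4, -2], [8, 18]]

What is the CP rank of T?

3

Lower bound: the mode-3 unfolding of T (rows indexed by k, columns by (i,j) = (1,1), (1,2), (2,1), (2,2)) is [[4, -2, -12, -6], [4, -2, 0, 6], [4, -2, 8, 18]].
There the 3×3 minor on rows k ∈ {1, 2, 3}, columns (i,j) ∈ {(1,1), (2,1), (2,2)} is det [[4, -12, -6], [4, 0, 6], [4, 8, 18]] = 192 ≠ 0, so this unfolding has rank ≥ 3; CP rank is at least every unfolding rank, so rank(T) ≥ 3. (This is only a lower bound: in general the CP rank may exceed every unfolding rank, so we still need to exhibit 3 rank-1 terms summing to T.)
Upper bound: T is a sum of 3 rank-1 terms, T = [0, 1] ⊗ [1, 1] ⊗ [-8, 4, 8] + [0, 1] ⊗ [1, 2] ⊗ [0, 0, 4] + [1, -1] ⊗ [2, -1] ⊗ [2, 2, 2] (one valid choice — decompositions are not unique — normalised so each a, b is primitive with positive first nonzero entry; check it by expanding all entries), so rank(T) ≤ 3.
These bounds meet, so rank(T) = 3.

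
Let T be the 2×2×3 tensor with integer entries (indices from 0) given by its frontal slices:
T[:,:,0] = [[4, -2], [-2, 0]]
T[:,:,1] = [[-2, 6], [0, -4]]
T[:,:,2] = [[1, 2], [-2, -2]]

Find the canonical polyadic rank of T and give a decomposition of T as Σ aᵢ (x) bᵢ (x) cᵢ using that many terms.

rank(T) = 3

Lower bound: in the mode-3 unfolding of T (rows indexed by k, columns by (i,j)) the 3×3 minor on rows k ∈ {0, 1, 2}, columns (i,j) ∈ {(0,0), (0,1), (1,0)} is det [[4, -2, -2], [-2, 6, 0], [1, 2, -2]] = -20 ≠ 0, so that unfolding has rank ≥ 3 and hence rank(T) ≥ 3 (CP rank is at least every unfolding rank, though it can be larger).
Upper bound: T is a sum of 3 rank-1 terms, T = [0, 1] (x) [1, 0] (x) [-2, 2, -1] + [1, -1] (x) [1, 2] (x) [0, 2, 1] + [1, 0] (x) [2, -1] (x) [2, -2, 0] (written with every a and b primitive with positive leading entry and the scale carried by c; CP decompositions are not unique, and this one is verified by expanding entrywise), so rank(T) ≤ 3.
These bounds meet, so rank(T) = 3.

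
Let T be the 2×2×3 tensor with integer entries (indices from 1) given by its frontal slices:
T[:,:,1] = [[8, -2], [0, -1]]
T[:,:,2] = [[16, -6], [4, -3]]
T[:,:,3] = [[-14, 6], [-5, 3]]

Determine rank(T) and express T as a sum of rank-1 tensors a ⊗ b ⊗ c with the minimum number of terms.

rank(T) = 2

Lower bound: the mode-2 unfolding of T (rows indexed by j, columns by (i,k) = (1,1), (1,2), (1,3), (2,1), (2,2), (2,3)) is [[8, 16, -14, 0, 4, -5], [-2, -6, 6, -1, -3, 3]].
There the 2×2 minor on rows j ∈ {1, 2}, columns (i,k) ∈ {(1,1), (1,2)} is det [[8, 16], [-2, -6]] = -16 ≠ 0, so this unfolding has rank ≥ 2; CP rank is at least every unfolding rank, so rank(T) ≥ 2. (Flattening ranks never certify an upper bound on CP rank; for that we must actually write T with 2 rank-1 terms.)
Upper bound — finding two terms. Write S_k = T[:,:,k] for the frontal slices: S₁ = [[8, -2], [0, -1]], S₂ = [[16, -6], [4, -3]], S₃ = [[-14, 6], [-5, 3]].
If T = a₁ ⊗ b₁ ⊗ c₁ + a₂ ⊗ b₂ ⊗ c₂ then each S_k = c₁[k]·a₁b₁ᵀ + c₂[k]·a₂b₂ᵀ. S₁ and S₂ are linearly independent, so a₁b₁ᵀ and a₂b₂ᵀ must span the same plane of matrices: they are the rank-1 matrices of the form x·S₁ + y·S₂.
det(x·S₁ + y·S₂) is −8·x² − 32·xy − 24·y² = (-8)·(x + 3·y)(x + y), vanishing at (x:y) = (3:-1) and (1:-1).
M₁ = 3·S₁ − S₂ = [[8, 0], [-4, 0]] = 4·[2, -1][1, 0]ᵀ and M₂ = S₁ − S₂ = [[-8, 4], [-4, 2]] = (-2)·[2, 1][2, -1]ᵀ, so take a₁ = [2, -1], b₁ = [1, 0], a₂ = [2, 1], b₂ = [2, -1].
Each slice is an integer combination of E₁ = a₁b₁ᵀ and E₂ = a₂b₂ᵀ: S₁ = 2·E₁ + E₂, S₂ = 2·E₁ + 3·E₂, S₃ = −E₁ − 3·E₂; reading off coefficients, c₁ = [2, 2, -1] and c₂ = [1, 3, -3].
Hence T = [2, -1] ⊗ [1, 0] ⊗ [2, 2, -1] + [2, 1] ⊗ [2, -1] ⊗ [1, 3, -3], so rank(T) ≤ 2.
These bounds meet, so rank(T) = 2.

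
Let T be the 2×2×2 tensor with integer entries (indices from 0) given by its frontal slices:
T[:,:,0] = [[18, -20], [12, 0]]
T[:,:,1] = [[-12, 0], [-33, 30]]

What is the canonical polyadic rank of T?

2

Lower bound: the mode-1 unfolding of T (rows indexed by i, columns by (j,k) = (0,0), (0,1), (1,0), (1,1)) is [[18, -12, -20, 0], [12, -33, 0, 30]].
There the 2×2 minor on rows i ∈ {0, 1}, columns (j,k) ∈ {(0,0), (0,1)} is det [[18, -12], [12, -33]] = -450 ≠ 0, so this unfolding has rank ≥ 2; CP rank is at least every unfolding rank, so rank(T) ≥ 2. (Unfolding ranks only ever bound the CP rank from below — rank(T) can be strictly larger than all of them — so the matching upper bound has to come from an explicit 2-term decomposition.)
Upper bound — finding two terms. Write S_k = T[:,:,k] for the frontal slices: S₀ = [[18, -20], [12, 0]], S₁ = [[-12, 0], [-33, 30]].
If T = a₁ ∘ b₁ ∘ c₁ + a₂ ∘ b₂ ∘ c₂ then each S_k = c₁[k]·a₁b₁ᵀ + c₂[k]·a₂b₂ᵀ. S₀ and S₁ are linearly independent, so a₁b₁ᵀ and a₂b₂ᵀ must span the same plane of matrices: they are the rank-1 matrices of the form x·S₀ + y·S₁.
det(x·S₀ + y·S₁) is 240·x² − 120·xy − 360·y² = 120·(2·x − 3·y)(x + y), vanishing at (x:y) = (3:2) and (1:-1).
M₁ = 3·S₀ + 2·S₁ = [[30, -60], [-30, 60]] = 30·[1, -1][1, -2]ᵀ and M₂ = S₀ − S₁ = [[30, -20], [45, -30]] = 5·[2, 3][3, -2]ᵀ, so take a₁ = [1, -1], b₁ = [1, -2], a₂ = [2, 3], b₂ = [3, -2].
Each slice is an integer combination of E₁ = a₁b₁ᵀ and E₂ = a₂b₂ᵀ: S₀ = 6·E₁ + 2·E₂, S₁ = 6·E₁ − 3·E₂; reading off coefficients, c₁ = [6, 6] and c₂ = [2, -3].
Hence T = [1, -1] ∘ [1, -2] ∘ [6, 6] + [2, 3] ∘ [3, -2] ∘ [2, -3], so rank(T) ≤ 2.
These bounds meet, so rank(T) = 2.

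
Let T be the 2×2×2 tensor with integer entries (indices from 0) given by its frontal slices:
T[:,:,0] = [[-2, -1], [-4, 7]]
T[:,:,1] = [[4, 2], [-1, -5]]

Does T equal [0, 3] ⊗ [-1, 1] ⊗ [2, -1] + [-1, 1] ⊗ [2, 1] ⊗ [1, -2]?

Reconstruct entrywise from the claimed factors. For example, T[0,0,1] = 4 and Σₗ aₗ[0]bₗ[0]cₗ[1] = (0)·(-1)·(-1) + (-1)·(2)·(-2) = 4; checking all 8 entries, every one matches. The claim holds.

Yes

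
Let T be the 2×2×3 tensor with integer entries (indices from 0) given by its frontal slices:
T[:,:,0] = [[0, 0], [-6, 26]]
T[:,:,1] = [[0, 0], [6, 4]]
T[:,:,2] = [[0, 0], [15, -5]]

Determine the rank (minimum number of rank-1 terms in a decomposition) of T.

2

Lower bound: in the mode-3 unfolding of T (rows indexed by k, columns by (i,j)) the 2×2 minor on rows k ∈ {0, 1}, columns (i,j) ∈ {(1,0), (1,1)} is det [[-6, 26], [6, 4]] = -180 ≠ 0, so that unfolding has rank ≥ 2 and hence rank(T) ≥ 2 (CP rank is at least every unfolding rank, though it can be larger).
Upper bound: T[i,:,:] = a[i]·M for every slice, with a = (0, 1) and M = [[-6, 6, 15], [26, 4, -5]] (rows j, columns k).
Splitting M by its rows (j = 0, 1), M = (1, 0)(-6, 6, 15)ᵀ + (0, 1)(26, 4, -5)ᵀ.
Hence T = (0, 1) ⊗ (1, 0) ⊗ (-6, 6, 15) + (0, 1) ⊗ (0, 1) ⊗ (26, 4, -5), so rank(T) ≤ 2.
These bounds meet, so rank(T) = 2.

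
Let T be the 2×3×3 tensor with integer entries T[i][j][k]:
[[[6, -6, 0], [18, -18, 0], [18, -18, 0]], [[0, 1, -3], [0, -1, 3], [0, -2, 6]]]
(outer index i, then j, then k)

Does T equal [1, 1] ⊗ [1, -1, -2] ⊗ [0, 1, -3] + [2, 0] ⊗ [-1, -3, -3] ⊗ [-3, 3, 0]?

No

Reconstruct entry (0,0,1) from the claimed factors: Σₗ aₗ[0]bₗ[0]cₗ[1] = (1)·(1)·(1) + (2)·(-1)·(3) = -5, but T[0,0,1] = -6. The claim is false.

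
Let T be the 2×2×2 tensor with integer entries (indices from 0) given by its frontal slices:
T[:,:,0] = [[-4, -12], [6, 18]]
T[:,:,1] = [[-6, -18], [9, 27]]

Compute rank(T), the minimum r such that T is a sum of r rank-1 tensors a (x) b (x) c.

1

Lower bound: T ≠ 0 (e.g. T[0,0,0] = -4), so rank(T) ≥ 1.
Upper bound: if T = a (x) b (x) c then every fibre of T is a multiple of the corresponding factor, so read the factors off the fibres through the nonzero entry T[0,0,0] = -4.
The mode-1 fibre T[:,0,0] = [-4, 6] gives a = [2, -3] (primitive direction); the mode-2 fibre T[0,:,0] = [-4, -12] gives b = [1, 3]; then c[k] = T[0,0,k] / (a[0]·b[0]) = [-4, -6] / 2 = [-2, -3].
Expanding [2, -3] (x) [1, 3] (x) [-2, -3] reproduces all 8 entries of T, so T = [2, -3] (x) [1, 3] (x) [-2, -3] and rank(T) ≤ 1.
These bounds meet, so rank(T) = 1.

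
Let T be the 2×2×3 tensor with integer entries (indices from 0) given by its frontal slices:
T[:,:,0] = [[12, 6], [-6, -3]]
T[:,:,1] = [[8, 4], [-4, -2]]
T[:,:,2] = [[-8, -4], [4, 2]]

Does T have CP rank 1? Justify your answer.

Yes

The mode-1 fibre T[:,0,0] = [12, -6] gives a = [2, -1] (primitive direction); the mode-2 fibre T[0,:,0] = [12, 6] gives b = [2, 1]; then c[k] = T[0,0,k] / (a[0]·b[0]) = [12, 8, -8] / 4 = [3, 2, -2].
Expanding [2, -1] ⊗ [2, 1] ⊗ [3, 2, -2] reproduces all 12 entries of T, so T = [2, -1] ⊗ [2, 1] ⊗ [3, 2, -2] and rank(T) ≤ 1.
Equivalently every frontal slice T[:,:,k] is c[k] times the rank-1 matrix [2, -1] ⊗ [2, 1]. So T has rank 1 (it is nonzero).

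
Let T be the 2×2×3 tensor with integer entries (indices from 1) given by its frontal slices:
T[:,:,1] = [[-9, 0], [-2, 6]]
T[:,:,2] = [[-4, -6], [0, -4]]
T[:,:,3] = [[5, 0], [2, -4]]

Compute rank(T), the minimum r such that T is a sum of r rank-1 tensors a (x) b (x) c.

Lower bound: the mode-3 unfolding of T (rows indexed by k, columns by (i,j) = (1,1), (1,2), (2,1), (2,2)) is [[-9, 0, -2, 6], [-4, -6, 0, -4], [5, 0, 2, -4]].
There the 3×3 minor on rows k ∈ {1, 2, 3}, columns (i,j) ∈ {(1,1), (1,2), (2,1)} is det [[-9, 0, -2], [-4, -6, 0], [5, 0, 2]] = 48 ≠ 0, so this unfolding has rank ≥ 3; CP rank is at least every unfolding rank, so rank(T) ≥ 3. (Unfolding ranks only ever bound the CP rank from below — rank(T) can be strictly larger than all of them — so the matching upper bound has to come from an explicit 3-term decomposition.)
Upper bound: T is a sum of 3 rank-1 terms, T = [1, 0] (x) [2, 1] (x) [-4, -2, 2] + [1, 1] (x) [0, 1] (x) [2, -4, 0] + [1, 2] (x) [1, -2] (x) [-1, 0, 1] (written with every a and b primitive with positive leading entry and the scale carried by c; CP decompositions are not unique, and this one is verified by expanding entrywise), so rank(T) ≤ 3.
These bounds meet, so rank(T) = 3.
Check entry T[1,2,1] = 0: (1)·(1)·(-4) + (1)·(1)·(2) + (1)·(-2)·(-1) = 0.

3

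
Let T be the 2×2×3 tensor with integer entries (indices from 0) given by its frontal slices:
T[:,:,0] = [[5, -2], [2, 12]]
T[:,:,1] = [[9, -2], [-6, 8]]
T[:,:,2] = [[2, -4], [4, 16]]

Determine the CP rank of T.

3

Lower bound: the mode-3 unfolding of T (rows indexed by k, columns by (i,j) = (0,0), (0,1), (1,0), (1,1)) is [[5, -2, 2, 12], [9, -2, -6, 8], [2, -4, 4, 16]].
There the 3×3 minor on rows k ∈ {0, 1, 2}, columns (i,j) ∈ {(0,0), (0,1), (1,0)} is det [[5, -2, 2], [9, -2, -6], [2, -4, 4]] = -128 ≠ 0, so this unfolding has rank ≥ 3; CP rank is at least every unfolding rank, so rank(T) ≥ 3. (This is only a lower bound: in general the CP rank may exceed every unfolding rank, so we still need to exhibit 3 rank-1 terms summing to T.)
Upper bound: T is a sum of 3 rank-1 terms, T = [0, 1] ∘ [1, 1] ∘ [8, 4, 8] + [1, -2] ∘ [1, -2] ∘ [1, 1, 2] + [1, -1] ∘ [1, 0] ∘ [4, 8, 0] (one valid choice — decompositions are not unique — normalised so each a, b is primitive with positive first nonzero entry; check it by expanding all entries), so rank(T) ≤ 3.
These bounds meet, so rank(T) = 3.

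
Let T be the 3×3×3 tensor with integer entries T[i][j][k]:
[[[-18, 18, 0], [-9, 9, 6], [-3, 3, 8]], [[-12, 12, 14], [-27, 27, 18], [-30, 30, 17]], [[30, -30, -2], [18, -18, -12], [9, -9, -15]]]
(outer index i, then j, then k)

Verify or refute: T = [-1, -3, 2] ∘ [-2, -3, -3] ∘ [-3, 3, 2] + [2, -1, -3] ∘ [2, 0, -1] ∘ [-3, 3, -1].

Reconstruct entrywise from the claimed factors. For example, T[0,0,0] = -18 and Σₗ aₗ[0]bₗ[0]cₗ[0] = (-1)·(-2)·(-3) + (2)·(2)·(-3) = -18; checking all 27 entries, every one matches. The claim holds.

Yes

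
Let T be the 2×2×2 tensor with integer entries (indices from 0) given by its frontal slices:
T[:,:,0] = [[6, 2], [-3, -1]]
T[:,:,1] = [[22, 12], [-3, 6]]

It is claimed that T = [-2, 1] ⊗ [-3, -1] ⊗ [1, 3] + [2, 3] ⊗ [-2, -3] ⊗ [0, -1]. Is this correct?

Yes

Reconstruct entrywise from the claimed factors. For example, T[0,0,1] = 22 and Σₗ aₗ[0]bₗ[0]cₗ[1] = (-2)·(-3)·(3) + (2)·(-2)·(-1) = 22; checking all 8 entries, every one matches. The claim holds.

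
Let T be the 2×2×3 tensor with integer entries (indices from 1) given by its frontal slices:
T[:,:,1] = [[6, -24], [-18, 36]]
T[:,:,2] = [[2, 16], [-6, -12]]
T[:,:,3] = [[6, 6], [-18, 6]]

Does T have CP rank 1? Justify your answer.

No

The mode-1 unfolding of T (rows indexed by i, columns by (j,k) = (1,1), (1,2), (1,3), (2,1), (2,2), (2,3)) is [[6, 2, 6, -24, 16, 6], [-18, -6, -18, 36, -12, 6]].
There the 2×2 minor on rows i ∈ {1, 2}, columns (j,k) ∈ {(1,1), (2,1)} is det [[6, -24], [-18, 36]] = -216 ≠ 0, so this unfolding has rank ≥ 2; CP rank is at least every unfolding rank, so rank(T) ≥ 2.
In particular rank(T) ≥ 2 > 1, so T is not rank-1.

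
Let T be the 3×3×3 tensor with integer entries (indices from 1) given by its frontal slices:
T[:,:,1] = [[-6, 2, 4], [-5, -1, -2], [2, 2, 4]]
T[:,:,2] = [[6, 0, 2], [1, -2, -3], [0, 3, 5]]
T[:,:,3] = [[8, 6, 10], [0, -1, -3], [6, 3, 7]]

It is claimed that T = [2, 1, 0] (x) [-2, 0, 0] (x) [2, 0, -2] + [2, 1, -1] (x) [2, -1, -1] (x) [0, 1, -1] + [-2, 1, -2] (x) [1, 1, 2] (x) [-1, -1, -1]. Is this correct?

Reconstruct entry (1,1,3) from the claimed factors: Σₗ aₗ[1]bₗ[1]cₗ[3] = (2)·(-2)·(-2) + (2)·(2)·(-1) + (-2)·(1)·(-1) = 6, but T[1,1,3] = 8. The claim is false.

No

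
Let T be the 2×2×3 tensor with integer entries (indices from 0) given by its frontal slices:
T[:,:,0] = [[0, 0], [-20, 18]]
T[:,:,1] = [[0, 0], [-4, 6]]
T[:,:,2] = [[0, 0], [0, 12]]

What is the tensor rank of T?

Lower bound: in the mode-2 unfolding of T (rows indexed by j, columns by (i,k)) the 2×2 minor on rows j ∈ {0, 1}, columns (i,k) ∈ {(1,0), (1,1)} is det [[-20, -4], [18, 6]] = -48 ≠ 0, so that unfolding has rank ≥ 2 and hence rank(T) ≥ 2 (CP rank is at least every unfolding rank, though it can be larger).
Upper bound: T[i,:,:] = a[i]·M for every slice, with a = [0, 1] and M = [[-20, -4, 0], [18, 6, 12]] (rows j, columns k).
Splitting M by its rows (j = 0, 1), M = [1, 0][-20, -4, 0]ᵀ + [0, 1][18, 6, 12]ᵀ.
Hence T = [0, 1] ⊗ [1, 0] ⊗ [-20, -4, 0] + [0, 1] ⊗ [0, 1] ⊗ [18, 6, 12], so rank(T) ≤ 2.
These bounds meet, so rank(T) = 2.

2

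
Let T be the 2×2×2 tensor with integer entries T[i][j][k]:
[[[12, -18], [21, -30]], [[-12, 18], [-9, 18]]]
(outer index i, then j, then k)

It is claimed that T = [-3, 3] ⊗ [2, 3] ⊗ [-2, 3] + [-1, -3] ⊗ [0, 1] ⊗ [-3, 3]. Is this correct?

Yes

Reconstruct entrywise from the claimed factors. For example, T[1,0,0] = -12 and Σₗ aₗ[1]bₗ[0]cₗ[0] = (3)·(2)·(-2) + (-3)·(0)·(-3) = -12; checking all 8 entries, every one matches. The claim holds.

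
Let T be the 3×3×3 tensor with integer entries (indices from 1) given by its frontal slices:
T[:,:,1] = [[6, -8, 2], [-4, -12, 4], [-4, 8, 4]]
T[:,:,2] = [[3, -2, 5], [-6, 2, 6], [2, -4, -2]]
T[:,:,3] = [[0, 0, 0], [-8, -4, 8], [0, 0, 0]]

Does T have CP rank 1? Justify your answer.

No

The mode-2 unfolding of T (rows indexed by j, columns by (i,k) = (1,1), (1,2), (1,3), (2,1), (2,2), (2,3), (3,1), (3,2), (3,3)) is [[6, 3, 0, -4, -6, -8, -4, 2, 0], [-8, -2, 0, -12, 2, -4, 8, -4, 0], [2, 5, 0, 4, 6, 8, 4, -2, 0]].
There the 3×3 minor on rows j ∈ {1, 2, 3}, columns (i,k) ∈ {(1,1), (1,2), (2,1)} is det [[6, 3, -4], [-8, -2, -12], [2, 5, 4]] = 480 ≠ 0, so this unfolding has rank ≥ 3; CP rank is at least every unfolding rank, so rank(T) ≥ 3.
In particular rank(T) ≥ 3 > 1, so T is not rank-1.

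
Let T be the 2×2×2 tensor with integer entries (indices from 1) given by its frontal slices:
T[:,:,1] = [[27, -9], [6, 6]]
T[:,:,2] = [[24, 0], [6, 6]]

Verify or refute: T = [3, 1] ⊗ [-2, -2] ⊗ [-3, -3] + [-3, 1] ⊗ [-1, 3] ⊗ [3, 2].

No

Reconstruct entry (2,1,1) from the claimed factors: Σₗ aₗ[2]bₗ[1]cₗ[1] = (1)·(-2)·(-3) + (1)·(-1)·(3) = 3, but T[2,1,1] = 6. The claim is false.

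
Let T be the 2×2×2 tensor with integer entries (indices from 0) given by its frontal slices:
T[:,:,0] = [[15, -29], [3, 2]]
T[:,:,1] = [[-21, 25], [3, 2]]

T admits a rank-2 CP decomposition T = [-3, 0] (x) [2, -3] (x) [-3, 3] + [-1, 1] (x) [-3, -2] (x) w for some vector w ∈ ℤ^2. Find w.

w = [-1, -1]

Subtract the known terms from T to get the rank-1 residual R = [-1, 1] (x) [-3, -2] (x) w, so R[i,j,k] = a[i]·b[j]·w[k]. Pick indices with nonzero a[0]·b[0] = (-1)·(-3) = 3. Only the fibre through (0,0,·) is needed: R[0,0,:] = T[0,0,:] − Σₗ aₗ[0]bₗ[0]cₗ = [15, -21] − (-3)·(2)·[-3, 3] = [-3, -3]. Then w[k] = R[0,0,k] / 3 for each k, giving w = [-3, -3] / 3 = [-1, -1].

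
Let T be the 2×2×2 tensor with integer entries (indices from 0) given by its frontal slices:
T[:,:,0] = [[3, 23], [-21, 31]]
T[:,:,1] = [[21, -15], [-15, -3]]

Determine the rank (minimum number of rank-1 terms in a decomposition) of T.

Lower bound: the mode-1 unfolding of T (rows indexed by i, columns by (j,k) = (0,0), (0,1), (1,0), (1,1)) is [[3, 21, 23, -15], [-21, -15, 31, -3]].
There the 2×2 minor on rows i ∈ {0, 1}, columns (j,k) ∈ {(0,0), (0,1)} is det [[3, 21], [-21, -15]] = 396 ≠ 0, so this unfolding has rank ≥ 2; CP rank is at least every unfolding rank, so rank(T) ≥ 2. (Unfolding ranks only ever bound the CP rank from below — rank(T) can be strictly larger than all of them — so the matching upper bound has to come from an explicit 2-term decomposition.)
Upper bound — finding two terms. Write S_k = T[:,:,k] for the frontal slices: S₀ = [[3, 23], [-21, 31]], S₁ = [[21, -15], [-15, -3]].
If T = a₁ ⊗ b₁ ⊗ c₁ + a₂ ⊗ b₂ ⊗ c₂ then each S_k = c₁[k]·a₁b₁ᵀ + c₂[k]·a₂b₂ᵀ. S₀ and S₁ are linearly independent, so a₁b₁ᵀ and a₂b₂ᵀ must span the same plane of matrices: they are the rank-1 matrices of the form x·S₀ + y·S₁.
det(x·S₀ + y·S₁) is 576·x² + 672·xy − 288·y² = 96·(2·x + 3·y)(3·x − y), vanishing at (x:y) = (3:-2) and (1:3).
M₁ = 3·S₀ − 2·S₁ = [[-33, 99], [-33, 99]] = (-33)·(1, 1)(1, -3)ᵀ and M₂ = S₀ + 3·S₁ = [[66, -22], [-66, 22]] = 22·(1, -1)(3, -1)ᵀ, so take a₁ = (1, 1), b₁ = (1, -3), a₂ = (1, -1), b₂ = (3, -1).
Each slice is an integer combination of E₁ = a₁b₁ᵀ and E₂ = a₂b₂ᵀ: S₀ = −9·E₁ + 4·E₂, S₁ = 3·E₁ + 6·E₂; reading off coefficients, c₁ = (-9, 3) and c₂ = (4, 6).
Hence T = (1, 1) ⊗ (1, -3) ⊗ (-9, 3) + (1, -1) ⊗ (3, -1) ⊗ (4, 6), so rank(T) ≤ 2.
These bounds meet, so rank(T) = 2.
Check entry T[1,0,0] = -21: (1)·(1)·(-9) + (-1)·(3)·(4) = -21.

2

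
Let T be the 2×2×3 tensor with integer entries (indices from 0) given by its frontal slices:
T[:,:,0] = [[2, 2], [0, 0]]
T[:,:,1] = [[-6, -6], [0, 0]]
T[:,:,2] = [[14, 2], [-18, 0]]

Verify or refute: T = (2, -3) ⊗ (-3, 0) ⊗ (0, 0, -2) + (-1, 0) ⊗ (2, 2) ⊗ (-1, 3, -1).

Reconstruct entrywise from the claimed factors. For example, T[1,1,2] = 0 and Σₗ aₗ[1]bₗ[1]cₗ[2] = (-3)·(0)·(-2) + (0)·(2)·(-1) = 0; checking all 12 entries, every one matches. The claim holds.

Yes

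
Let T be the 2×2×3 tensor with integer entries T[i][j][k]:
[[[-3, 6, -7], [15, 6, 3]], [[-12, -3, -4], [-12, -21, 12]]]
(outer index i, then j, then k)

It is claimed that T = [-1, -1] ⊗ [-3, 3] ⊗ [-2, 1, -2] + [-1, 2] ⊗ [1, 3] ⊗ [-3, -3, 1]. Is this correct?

Reconstruct entrywise from the claimed factors. For example, T[1,1,0] = -12 and Σₗ aₗ[1]bₗ[1]cₗ[0] = (-1)·(3)·(-2) + (2)·(3)·(-3) = -12; checking all 12 entries, every one matches. The claim holds.

Yes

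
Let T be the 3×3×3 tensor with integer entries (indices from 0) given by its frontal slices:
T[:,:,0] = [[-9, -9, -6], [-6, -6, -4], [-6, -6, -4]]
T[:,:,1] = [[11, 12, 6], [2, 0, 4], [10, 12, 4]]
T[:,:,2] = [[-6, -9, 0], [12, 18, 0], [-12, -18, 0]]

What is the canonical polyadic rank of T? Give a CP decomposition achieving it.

Lower bound: the mode-2 unfolding of T (rows indexed by j, columns by (i,k) = (0,0), (0,1), (0,2), (1,0), (1,1), (1,2), (2,0), (2,1), (2,2)) is [[-9, 11, -6, -6, 2, 12, -6, 10, -12], [-9, 12, -9, -6, 0, 18, -6, 12, -18], [-6, 6, 0, -4, 4, 0, -4, 4, 0]].
There the 2×2 minor on rows j ∈ {0, 1}, columns (i,k) ∈ {(0,0), (0,1)} is det [[-9, 11], [-9, 12]] = -9 ≠ 0, so this unfolding has rank ≥ 2; CP rank is at least every unfolding rank, so rank(T) ≥ 2. (Flattening ranks never certify an upper bound on CP rank; for that we must actually write T with 2 rank-1 terms.)
Upper bound — finding two terms. Write S_k = T[:,:,k] for the frontal slices: S₀ = [[-9, -9, -6], [-6, -6, -4], [-6, -6, -4]], S₁ = [[11, 12, 6], [2, 0, 4], [10, 12, 4]], S₂ = [[-6, -9, 0], [12, 18, 0], [-12, -18, 0]].
If T = a₁ ⊗ b₁ ⊗ c₁ + a₂ ⊗ b₂ ⊗ c₂ then each S_k = c₁[k]·a₁b₁ᵀ + c₂[k]·a₂b₂ᵀ. S₀ and S₁ are linearly independent, so a₁b₁ᵀ and a₂b₂ᵀ must span the same plane of matrices: they are the rank-1 matrices of the form x·S₀ + y·S₁.
The 2×2 minor of x·S₀ + y·S₁ on rows {0,1}, columns {0,1} is 24·xy − 24·y² = 24·(x − y)(y), vanishing at (x:y) = (1:1) and (1:0).
M₁ = S₀ + S₁ = [[2, 3, 0], [-4, -6, 0], [4, 6, 0]] = (1, -2, 2)(2, 3, 0)ᵀ and M₂ = S₀ = [[-9, -9, -6], [-6, -6, -4], [-6, -6, -4]] = −(3, 2, 2)(3, 3, 2)ᵀ, so take a₁ = (1, -2, 2), b₁ = (2, 3, 0), a₂ = (3, 2, 2), b₂ = (3, 3, 2).
Each slice is an integer combination of E₁ = a₁b₁ᵀ and E₂ = a₂b₂ᵀ: S₀ = −E₂, S₁ = E₁ + E₂, S₂ = −3·E₁; reading off coefficients, c₁ = (0, 1, -3) and c₂ = (-1, 1, 0).
Hence T = (1, -2, 2) ⊗ (2, 3, 0) ⊗ (0, 1, -3) + (3, 2, 2) ⊗ (3, 3, 2) ⊗ (-1, 1, 0), so rank(T) ≤ 2.
These bounds meet, so rank(T) = 2.

rank(T) = 2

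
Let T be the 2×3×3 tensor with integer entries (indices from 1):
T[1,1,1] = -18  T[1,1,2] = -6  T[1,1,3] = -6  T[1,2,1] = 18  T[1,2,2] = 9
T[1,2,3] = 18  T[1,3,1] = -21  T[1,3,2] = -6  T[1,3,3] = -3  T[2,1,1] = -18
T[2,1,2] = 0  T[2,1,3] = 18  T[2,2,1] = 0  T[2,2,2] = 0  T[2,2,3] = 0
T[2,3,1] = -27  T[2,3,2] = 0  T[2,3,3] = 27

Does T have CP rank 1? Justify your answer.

The mode-2 unfolding of T (rows indexed by j, columns by (i,k) = (1,1), (1,2), (1,3), (2,1), (2,2), (2,3)) is [[-18, -6, -6, -18, 0, 18], [18, 9, 18, 0, 0, 0], [-21, -6, -3, -27, 0, 27]].
There the 2×2 minor on rows j ∈ {1, 2}, columns (i,k) ∈ {(1,1), (1,2)} is det [[-18, -6], [18, 9]] = -54 ≠ 0, so this unfolding has rank ≥ 2; CP rank is at least every unfolding rank, so rank(T) ≥ 2.
In particular rank(T) ≥ 2 > 1, so T is not rank-1.

No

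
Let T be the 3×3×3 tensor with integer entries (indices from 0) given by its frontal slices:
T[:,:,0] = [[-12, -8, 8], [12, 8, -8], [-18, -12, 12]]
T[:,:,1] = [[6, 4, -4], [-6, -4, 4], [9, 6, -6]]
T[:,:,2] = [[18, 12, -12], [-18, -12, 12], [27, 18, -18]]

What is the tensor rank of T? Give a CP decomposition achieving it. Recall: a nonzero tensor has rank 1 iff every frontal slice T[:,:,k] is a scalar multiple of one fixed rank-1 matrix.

Lower bound: T ≠ 0 (e.g. T[0,0,0] = -12), so rank(T) ≥ 1.
Upper bound: the mode-1 fibre T[:,0,0] = [-12, 12, -18] gives a = [2, -2, 3] (primitive direction); the mode-2 fibre T[0,:,0] = [-12, -8, 8] gives b = [3, 2, -2]; then c[k] = T[0,0,k] / (a[0]·b[0]) = [-12, 6, 18] / 6 = [-2, 1, 3].
Expanding [2, -2, 3] ⊗ [3, 2, -2] ⊗ [-2, 1, 3] reproduces all 27 entries of T, so T = [2, -2, 3] ⊗ [3, 2, -2] ⊗ [-2, 1, 3] and rank(T) ≤ 1.
These bounds meet, so rank(T) = 1.

rank(T) = 1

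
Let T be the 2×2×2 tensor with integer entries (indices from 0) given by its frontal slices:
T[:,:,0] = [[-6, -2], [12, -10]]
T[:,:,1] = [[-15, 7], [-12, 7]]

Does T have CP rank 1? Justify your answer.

The mode-2 unfolding of T (rows indexed by j, columns by (i,k) = (0,0), (0,1), (1,0), (1,1)) is [[-6, -15, 12, -12], [-2, 7, -10, 7]].
There the 2×2 minor on rows j ∈ {0, 1}, columns (i,k) ∈ {(0,0), (0,1)} is det [[-6, -15], [-2, 7]] = -72 ≠ 0, so this unfolding has rank ≥ 2; CP rank is at least every unfolding rank, so rank(T) ≥ 2.
In particular rank(T) ≥ 2 > 1, so T is not rank-1.

No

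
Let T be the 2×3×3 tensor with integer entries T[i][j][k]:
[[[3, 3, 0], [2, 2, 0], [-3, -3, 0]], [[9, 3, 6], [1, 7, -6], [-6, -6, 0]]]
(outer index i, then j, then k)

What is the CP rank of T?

2

Lower bound: the mode-3 unfolding of T (rows indexed by k, columns by (i,j) = (0,0), (0,1), (0,2), (1,0), (1,1), (1,2)) is [[3, 2, -3, 9, 1, -6], [3, 2, -3, 3, 7, -6], [0, 0, 0, 6, -6, 0]].
There the 2×2 minor on rows k ∈ {0, 1}, columns (i,j) ∈ {(0,0), (1,0)} is det [[3, 9], [3, 3]] = -18 ≠ 0, so this unfolding has rank ≥ 2; CP rank is at least every unfolding rank, so rank(T) ≥ 2. (Unfolding ranks only ever bound the CP rank from below — rank(T) can be strictly larger than all of them — so the matching upper bound has to come from an explicit 2-term decomposition.)
Upper bound — finding two terms. Write S_k = T[:,:,k] for the frontal slices: S₀ = [[3, 2, -3], [9, 1, -6]], S₁ = [[3, 2, -3], [3, 7, -6]], S₂ = [[0, 0, 0], [6, -6, 0]].
If T = a₁ ⊗ b₁ ⊗ c₁ + a₂ ⊗ b₂ ⊗ c₂ then each S_k = c₁[k]·a₁b₁ᵀ + c₂[k]·a₂b₂ᵀ. S₀ and S₁ are linearly independent, so a₁b₁ᵀ and a₂b₂ᵀ must span the same plane of matrices: they are the rank-1 matrices of the form x·S₀ + y·S₁.
The 2×2 minor of x·S₀ + y·S₁ on rows {0,1}, columns {0,1} is −15·x² + 15·y² = (-15)·(x − y)(x + y), vanishing at (x:y) = (1:1) and (1:-1).
M₁ = S₀ + S₁ = [[6, 4, -6], [12, 8, -12]] = 2·(1, 2)(3, 2, -3)ᵀ and M₂ = S₀ − S₁ = [[0, 0, 0], [6, -6, 0]] = 6·(0, 1)(1, -1, 0)ᵀ, so take a₁ = (1, 2), b₁ = (3, 2, -3), a₂ = (0, 1), b₂ = (1, -1, 0).
Each slice is an integer combination of E₁ = a₁b₁ᵀ and E₂ = a₂b₂ᵀ: S₀ = E₁ + 3·E₂, S₁ = E₁ − 3·E₂, S₂ = 6·E₂; reading off coefficients, c₁ = (1, 1, 0) and c₂ = (3, -3, 6).
Hence T = (1, 2) ⊗ (3, 2, -3) ⊗ (1, 1, 0) + (0, 1) ⊗ (1, -1, 0) ⊗ (3, -3, 6), so rank(T) ≤ 2.
These bounds meet, so rank(T) = 2.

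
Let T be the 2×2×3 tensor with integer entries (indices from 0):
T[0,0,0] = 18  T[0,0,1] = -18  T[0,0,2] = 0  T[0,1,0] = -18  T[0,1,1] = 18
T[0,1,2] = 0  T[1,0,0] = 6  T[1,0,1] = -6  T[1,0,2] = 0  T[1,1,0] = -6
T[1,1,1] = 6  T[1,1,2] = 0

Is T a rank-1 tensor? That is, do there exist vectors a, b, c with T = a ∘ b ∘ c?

If T = a ∘ b ∘ c then every fibre of T is a multiple of the corresponding factor, so read the factors off the fibres through the nonzero entry T[0,0,0] = 18.
The mode-1 fibre T[:,0,0] = [18, 6] gives a = [3, 1] (primitive direction); the mode-2 fibre T[0,:,0] = [18, -18] gives b = [1, -1]; then c[k] = T[0,0,k] / (a[0]·b[0]) = [18, -18, 0] / 3 = [6, -6, 0].
Expanding [3, 1] ∘ [1, -1] ∘ [6, -6, 0] reproduces all 12 entries of T, so T = [3, 1] ∘ [1, -1] ∘ [6, -6, 0] and rank(T) ≤ 1.
Equivalently every frontal slice T[:,:,k] is c[k] times the rank-1 matrix [3, 1] ∘ [1, -1]. So T has rank 1 (it is nonzero).

Yes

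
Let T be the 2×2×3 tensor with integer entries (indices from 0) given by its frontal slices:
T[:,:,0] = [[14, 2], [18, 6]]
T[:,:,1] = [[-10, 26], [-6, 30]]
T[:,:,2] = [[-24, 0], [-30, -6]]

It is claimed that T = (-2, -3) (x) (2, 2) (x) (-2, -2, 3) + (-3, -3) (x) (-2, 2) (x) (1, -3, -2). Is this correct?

Reconstruct entrywise from the claimed factors. For example, T[0,0,0] = 14 and Σₗ aₗ[0]bₗ[0]cₗ[0] = (-2)·(2)·(-2) + (-3)·(-2)·(1) = 14; checking all 12 entries, every one matches. The claim holds.

Yes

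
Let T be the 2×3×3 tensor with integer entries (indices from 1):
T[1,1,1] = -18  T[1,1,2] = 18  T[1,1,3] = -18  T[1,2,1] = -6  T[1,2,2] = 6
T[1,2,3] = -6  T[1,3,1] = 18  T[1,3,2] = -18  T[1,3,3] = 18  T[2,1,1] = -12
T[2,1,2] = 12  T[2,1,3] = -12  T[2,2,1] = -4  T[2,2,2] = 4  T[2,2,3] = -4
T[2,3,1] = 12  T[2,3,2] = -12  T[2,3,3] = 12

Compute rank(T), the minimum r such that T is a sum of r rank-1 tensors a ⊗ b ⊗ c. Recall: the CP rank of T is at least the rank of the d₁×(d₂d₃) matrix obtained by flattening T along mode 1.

1

Lower bound: T ≠ 0 (e.g. T[1,1,1] = -18), so rank(T) ≥ 1.
Upper bound: if T = a ⊗ b ⊗ c then every fibre of T is a multiple of the corresponding factor, so read the factors off the fibres through the nonzero entry T[1,1,1] = -18.
The mode-1 fibre T[:,1,1] = [-18, -12] gives a = [3, 2] (primitive direction); the mode-2 fibre T[1,:,1] = [-18, -6, 18] gives b = [3, 1, -3]; then c[k] = T[1,1,k] / (a[1]·b[1]) = [-18, 18, -18] / 9 = [-2, 2, -2].
Expanding [3, 2] ⊗ [3, 1, -3] ⊗ [-2, 2, -2] reproduces all 18 entries of T, so T = [3, 2] ⊗ [3, 1, -3] ⊗ [-2, 2, -2] and rank(T) ≤ 1.
These bounds meet, so rank(T) = 1.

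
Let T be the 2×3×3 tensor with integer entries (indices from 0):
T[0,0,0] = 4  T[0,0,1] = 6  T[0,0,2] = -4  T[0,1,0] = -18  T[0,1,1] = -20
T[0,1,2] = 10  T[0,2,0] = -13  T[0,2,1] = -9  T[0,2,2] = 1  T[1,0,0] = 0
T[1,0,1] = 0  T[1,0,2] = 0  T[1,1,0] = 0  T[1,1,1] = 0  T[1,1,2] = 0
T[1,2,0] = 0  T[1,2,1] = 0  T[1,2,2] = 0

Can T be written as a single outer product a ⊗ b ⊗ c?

The mode-3 unfolding of T (rows indexed by k, columns by (i,j) = (0,0), (0,1), (0,2), (1,0), (1,1), (1,2)) is [[4, -18, -13, 0, 0, 0], [6, -20, -9, 0, 0, 0], [-4, 10, 1, 0, 0, 0]].
There the 2×2 minor on rows k ∈ {0, 1}, columns (i,j) ∈ {(0,0), (0,1)} is det [[4, -18], [6, -20]] = 28 ≠ 0, so this unfolding has rank ≥ 2; CP rank is at least every unfolding rank, so rank(T) ≥ 2.
In particular rank(T) ≥ 2 > 1, so T is not rank-1.

No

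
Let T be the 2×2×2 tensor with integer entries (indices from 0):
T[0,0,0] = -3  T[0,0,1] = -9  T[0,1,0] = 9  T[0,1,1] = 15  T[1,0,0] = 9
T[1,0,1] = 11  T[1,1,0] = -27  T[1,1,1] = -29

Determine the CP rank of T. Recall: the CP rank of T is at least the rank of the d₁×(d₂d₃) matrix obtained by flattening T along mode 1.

Lower bound: in the mode-3 unfolding of T (rows indexed by k, columns by (i,j)) the 2×2 minor on rows k ∈ {0, 1}, columns (i,j) ∈ {(0,0), (0,1)} is det [[-3, 9], [-9, 15]] = 36 ≠ 0, so that unfolding has rank ≥ 2 and hence rank(T) ≥ 2 (CP rank is at least every unfolding rank, though it can be larger).
Upper bound: with S_k = T[:,:,k], the two rank-1 terms a₁b₁ᵀ, a₂b₂ᵀ are the rank-1 members of the pencil x·S₀ + y·S₁.
det(x·S₀ + y·S₁) is 96·xy + 96·y² = 96·(y)(x + y), vanishing at (x:y) = (1:0) and (1:-1).
M₁ = S₀ = [[-3, 9], [9, -27]] = (-3)·(1, -3)(1, -3)ᵀ and M₂ = S₀ − S₁ = [[6, -6], [-2, 2]] = 2·(3, -1)(1, -1)ᵀ, so take a₁ = (1, -3), b₁ = (1, -3), a₂ = (3, -1), b₂ = (1, -1).
Each slice is an integer combination of E₁ = a₁b₁ᵀ and E₂ = a₂b₂ᵀ: S₀ = −3·E₁, S₁ = −3·E₁ − 2·E₂; reading off coefficients, c₁ = (-3, -3) and c₂ = (0, -2).
Hence T = (1, -3) ⊗ (1, -3) ⊗ (-3, -3) + (3, -1) ⊗ (1, -1) ⊗ (0, -2), so rank(T) ≤ 2.
These bounds meet, so rank(T) = 2.

2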